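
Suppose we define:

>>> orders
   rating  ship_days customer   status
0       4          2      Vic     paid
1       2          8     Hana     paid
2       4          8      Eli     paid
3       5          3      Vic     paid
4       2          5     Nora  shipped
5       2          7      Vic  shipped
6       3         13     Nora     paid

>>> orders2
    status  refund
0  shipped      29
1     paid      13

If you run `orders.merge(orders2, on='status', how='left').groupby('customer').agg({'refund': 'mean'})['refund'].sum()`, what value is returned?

merge on 'status' (how='left') → 7 rows:
   rating  ship_days customer   status  refund
0       4          2      Vic     paid      13
1       2          8     Hana     paid      13
2       4          8      Eli     paid      13
3       5          3      Vic     paid      13
4       2          5     Nora  shipped      29
5       2          7      Vic  shipped      29
6       3         13     Nora     paid      13
group by customer, mean of refund:
             refund
customer           
Eli       13.000000
Hana      13.000000
Nora      21.000000
Vic       18.333333

65.3333333333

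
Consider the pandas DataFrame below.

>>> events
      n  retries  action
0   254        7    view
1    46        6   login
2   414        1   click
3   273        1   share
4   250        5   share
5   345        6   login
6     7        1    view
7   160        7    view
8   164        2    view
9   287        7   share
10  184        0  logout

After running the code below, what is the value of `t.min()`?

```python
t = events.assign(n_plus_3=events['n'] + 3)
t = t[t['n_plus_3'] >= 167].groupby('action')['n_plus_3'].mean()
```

187.0

add column n_plus_3 = events['n'] + 3:
      n  retries  action  n_plus_3
0   254        7    view       257
1    46        6   login        49
2   414        1   click       417
3   273        1   share       276
4   250        5   share       253
5   345        6   login       348
6     7        1    view        10
7   160        7    view       163
8   164        2    view       167
9   287        7   share       290
10  184        0  logout       187
filter rows where n_plus_3 >= 167:
      n  retries  action  n_plus_3
0   254        7    view       257
2   414        1   click       417
3   273        1   share       276
4   250        5   share       253
5   345        6   login       348
8   164        2    view       167
9   287        7   share       290
10  184        0  logout       187
group by action, mean of n_plus_3:
action
click     417.0
login     348.0
logout    187.0
share     273.0
view      212.0
Name: n_plus_3, dtype: float64
Hence 187.0.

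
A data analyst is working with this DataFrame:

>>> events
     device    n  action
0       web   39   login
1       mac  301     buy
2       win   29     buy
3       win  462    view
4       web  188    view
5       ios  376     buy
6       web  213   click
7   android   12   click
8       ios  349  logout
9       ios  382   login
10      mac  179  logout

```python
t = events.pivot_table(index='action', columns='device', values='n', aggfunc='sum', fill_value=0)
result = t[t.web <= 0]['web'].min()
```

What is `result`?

0

pivot: rows=action, cols=device, sum(n):
device  android  ios  mac  web  win
action                             
buy           0  376  301    0   29
click        12    0    0  213    0
login         0  382    0   39    0
logout        0  349  179    0    0
view          0    0    0  188  462
filter rows where web <= 0:
device  android  ios  mac  web  win
action                             
buy           0  376  301    0   29
logout        0  349  179    0    0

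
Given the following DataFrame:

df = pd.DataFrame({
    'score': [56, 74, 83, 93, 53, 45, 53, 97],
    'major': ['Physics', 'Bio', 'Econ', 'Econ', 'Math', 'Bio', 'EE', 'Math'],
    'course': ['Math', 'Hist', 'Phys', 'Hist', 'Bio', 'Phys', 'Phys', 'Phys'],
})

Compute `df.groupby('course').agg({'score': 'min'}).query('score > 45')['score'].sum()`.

183

group by course, min of score:
        score
course       
Bio        53
Hist       74
Math       56
Phys       45
filter rows where score > 45:
        score
course       
Bio        53
Hist       74
Math       56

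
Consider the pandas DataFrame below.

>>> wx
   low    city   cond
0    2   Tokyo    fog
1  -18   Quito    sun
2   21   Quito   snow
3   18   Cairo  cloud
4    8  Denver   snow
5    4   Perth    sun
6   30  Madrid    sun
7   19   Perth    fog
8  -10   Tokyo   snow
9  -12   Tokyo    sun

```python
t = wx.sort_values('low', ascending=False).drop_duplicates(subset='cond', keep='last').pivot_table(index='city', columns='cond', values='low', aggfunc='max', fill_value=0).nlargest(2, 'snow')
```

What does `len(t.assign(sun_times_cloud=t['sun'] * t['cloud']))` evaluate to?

sort by low descending:
   low    city   cond
6   30  Madrid    sun
2   21   Quito   snow
7   19   Perth    fog
3   18   Cairo  cloud
4    8  Denver   snow
5    4   Perth    sun
0    2   Tokyo    fog
8  -10   Tokyo   snow
9  -12   Tokyo    sun
1  -18   Quito    sun
drop duplicate cond (keep=last):
   low   city   cond
3   18  Cairo  cloud
0    2  Tokyo    fog
8  -10  Tokyo   snow
1  -18  Quito    sun
pivot: rows=city, cols=cond, max(low):
cond   cloud  fog  snow  sun
city                        
Cairo     18    0     0    0
Quito      0    0     0  -18
Tokyo      0    2   -10    0
take 2 rows with largest snow:
cond   cloud  fog  snow  sun
city                        
Cairo     18    0     0    0
Quito      0    0     0  -18
add column sun_times_cloud = t['sun'] * t['cloud']:
cond   cloud  fog  snow  sun  sun_times_cloud
city                                         
Cairo     18    0     0    0                0
Quito      0    0     0  -18                0

2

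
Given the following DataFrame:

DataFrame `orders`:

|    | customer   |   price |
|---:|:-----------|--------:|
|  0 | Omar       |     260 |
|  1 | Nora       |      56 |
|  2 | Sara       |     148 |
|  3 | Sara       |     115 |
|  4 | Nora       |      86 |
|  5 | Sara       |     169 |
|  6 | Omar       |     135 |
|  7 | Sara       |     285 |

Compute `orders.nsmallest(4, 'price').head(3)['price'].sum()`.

257

take 4 rows with smallest price:
  customer  price
1     Nora     56
4     Nora     86
3     Sara    115
6     Omar    135
take first 3 rows:
  customer  price
1     Nora     56
4     Nora     86
3     Sara    115
Finally, sum of column 'price' = 257.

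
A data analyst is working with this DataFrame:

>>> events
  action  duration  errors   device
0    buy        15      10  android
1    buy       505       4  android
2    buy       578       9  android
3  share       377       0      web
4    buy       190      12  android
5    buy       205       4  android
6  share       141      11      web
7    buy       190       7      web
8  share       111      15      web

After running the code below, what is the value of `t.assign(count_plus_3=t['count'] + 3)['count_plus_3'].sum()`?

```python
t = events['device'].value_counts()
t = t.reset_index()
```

15

value_counts of device:
device
android    5
web        4
Name: count, dtype: int64
reset_index():
    device  count
0  android      5
1      web      4
add column count_plus_3 = t['count'] + 3:
    device  count  count_plus_3
0  android      5             8
1      web      4             7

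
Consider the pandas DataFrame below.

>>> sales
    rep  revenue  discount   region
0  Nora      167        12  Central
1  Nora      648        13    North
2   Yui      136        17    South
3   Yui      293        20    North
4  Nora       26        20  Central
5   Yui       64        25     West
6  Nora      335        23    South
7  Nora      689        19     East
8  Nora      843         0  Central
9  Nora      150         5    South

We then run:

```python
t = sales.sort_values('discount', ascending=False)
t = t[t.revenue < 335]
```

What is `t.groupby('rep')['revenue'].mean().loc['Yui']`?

164.333333333

sort by discount descending:
    rep  revenue  discount   region
5   Yui       64        25     West
6  Nora      335        23    South
3   Yui      293        20    North
4  Nora       26        20  Central
7  Nora      689        19     East
2   Yui      136        17    South
1  Nora      648        13    North
0  Nora      167        12  Central
9  Nora      150         5    South
8  Nora      843         0  Central
filter rows where revenue < 335:
    rep  revenue  discount   region
5   Yui       64        25     West
3   Yui      293        20    North
4  Nora       26        20  Central
2   Yui      136        17    South
0  Nora      167        12  Central
9  Nora      150         5    South
group by rep, mean of revenue:
rep
Nora    114.333333
Yui     164.333333
Name: revenue, dtype: float64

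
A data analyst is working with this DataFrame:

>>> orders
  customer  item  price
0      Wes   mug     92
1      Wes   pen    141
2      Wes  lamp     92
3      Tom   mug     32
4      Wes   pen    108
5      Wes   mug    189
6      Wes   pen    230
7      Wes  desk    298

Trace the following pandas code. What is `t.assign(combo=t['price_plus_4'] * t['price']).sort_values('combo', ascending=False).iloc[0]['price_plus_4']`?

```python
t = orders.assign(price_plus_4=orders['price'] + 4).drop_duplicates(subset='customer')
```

96

add column price_plus_4 = orders['price'] + 4:
  customer  item  price  price_plus_4
0      Wes   mug     92            96
1      Wes   pen    141           145
2      Wes  lamp     92            96
3      Tom   mug     32            36
4      Wes   pen    108           112
5      Wes   mug    189           193
6      Wes   pen    230           234
7      Wes  desk    298           302
drop duplicate customer (keep=first):
  customer item  price  price_plus_4
0      Wes  mug     92            96
3      Tom  mug     32            36
add column combo = t['price_plus_4'] * t['price']:
  customer item  price  price_plus_4  combo
0      Wes  mug     92            96   8832
3      Tom  mug     32            36   1152
sort by combo descending:
  customer item  price  price_plus_4  combo
0      Wes  mug     92            96   8832
3      Tom  mug     32            36   1152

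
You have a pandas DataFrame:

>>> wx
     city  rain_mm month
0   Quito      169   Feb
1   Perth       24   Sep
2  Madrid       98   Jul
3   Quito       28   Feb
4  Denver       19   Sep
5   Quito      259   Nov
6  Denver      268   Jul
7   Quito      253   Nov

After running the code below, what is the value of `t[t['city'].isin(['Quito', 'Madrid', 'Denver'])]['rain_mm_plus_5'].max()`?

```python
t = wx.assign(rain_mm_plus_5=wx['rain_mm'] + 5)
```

add column rain_mm_plus_5 = wx['rain_mm'] + 5:
     city  rain_mm month  rain_mm_plus_5
0   Quito      169   Feb             174
1   Perth       24   Sep              29
2  Madrid       98   Jul             103
3   Quito       28   Feb              33
4  Denver       19   Sep              24
5   Quito      259   Nov             264
6  Denver      268   Jul             273
7   Quito      253   Nov             258
filter rows where city in ['Quito', 'Madrid', 'Denver']:
     city  rain_mm month  rain_mm_plus_5
0   Quito      169   Feb             174
2  Madrid       98   Jul             103
3   Quito       28   Feb              33
4  Denver       19   Sep              24
5   Quito      259   Nov             264
6  Denver      268   Jul             273
7   Quito      253   Nov             258

273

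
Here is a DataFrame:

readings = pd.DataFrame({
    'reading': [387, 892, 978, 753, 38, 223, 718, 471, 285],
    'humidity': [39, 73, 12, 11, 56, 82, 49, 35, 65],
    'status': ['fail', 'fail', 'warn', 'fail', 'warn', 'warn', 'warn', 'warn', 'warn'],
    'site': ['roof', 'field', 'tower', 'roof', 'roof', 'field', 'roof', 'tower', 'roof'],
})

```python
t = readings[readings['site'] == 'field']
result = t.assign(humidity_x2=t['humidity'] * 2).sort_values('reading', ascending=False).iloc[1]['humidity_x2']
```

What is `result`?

164

filter rows where site == 'field':
   reading  humidity status   site
1      892        73   fail  field
5      223        82   warn  field
add column humidity_x2 = t['humidity'] * 2:
   reading  humidity status   site  humidity_x2
1      892        73   fail  field          146
5      223        82   warn  field          164
sort by reading descending:
   reading  humidity status   site  humidity_x2
1      892        73   fail  field          146
5      223        82   warn  field          164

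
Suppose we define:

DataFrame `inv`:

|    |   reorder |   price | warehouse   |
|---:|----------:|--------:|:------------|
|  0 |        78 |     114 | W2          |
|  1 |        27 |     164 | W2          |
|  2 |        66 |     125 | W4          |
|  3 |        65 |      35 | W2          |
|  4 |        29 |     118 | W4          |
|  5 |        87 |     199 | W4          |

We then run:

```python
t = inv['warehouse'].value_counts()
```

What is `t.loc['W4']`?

value_counts of warehouse:
warehouse
W2    3
W4    3
Name: count, dtype: int64

3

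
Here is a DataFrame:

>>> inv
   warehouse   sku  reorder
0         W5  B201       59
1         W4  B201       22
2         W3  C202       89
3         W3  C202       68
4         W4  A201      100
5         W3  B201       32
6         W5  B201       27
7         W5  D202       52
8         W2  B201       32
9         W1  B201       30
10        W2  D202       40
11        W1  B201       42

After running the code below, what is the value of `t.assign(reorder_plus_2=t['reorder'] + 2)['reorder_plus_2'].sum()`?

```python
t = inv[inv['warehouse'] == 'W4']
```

126

filter rows where warehouse == 'W4':
  warehouse   sku  reorder
1        W4  B201       22
4        W4  A201      100
add column reorder_plus_2 = t['reorder'] + 2:
  warehouse   sku  reorder  reorder_plus_2
1        W4  B201       22              24
4        W4  A201      100             102
Then the sum of column 'reorder_plus_2': 126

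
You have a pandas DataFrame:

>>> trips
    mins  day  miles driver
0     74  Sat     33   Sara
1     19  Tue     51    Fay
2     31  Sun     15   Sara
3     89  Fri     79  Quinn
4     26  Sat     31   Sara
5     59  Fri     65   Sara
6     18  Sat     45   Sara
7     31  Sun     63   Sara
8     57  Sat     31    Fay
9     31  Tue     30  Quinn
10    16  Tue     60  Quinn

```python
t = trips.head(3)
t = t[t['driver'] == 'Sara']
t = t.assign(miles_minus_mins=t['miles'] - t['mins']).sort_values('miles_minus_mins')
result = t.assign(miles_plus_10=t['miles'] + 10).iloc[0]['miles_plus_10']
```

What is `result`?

take first 3 rows:
   mins  day  miles driver
0    74  Sat     33   Sara
1    19  Tue     51    Fay
2    31  Sun     15   Sara
filter rows where driver == 'Sara':
   mins  day  miles driver
0    74  Sat     33   Sara
2    31  Sun     15   Sara
add column miles_minus_mins = t['miles'] - t['mins']:
   mins  day  miles driver  miles_minus_mins
0    74  Sat     33   Sara               -41
2    31  Sun     15   Sara               -16
sort by miles_minus_mins:
   mins  day  miles driver  miles_minus_mins
0    74  Sat     33   Sara               -41
2    31  Sun     15   Sara               -16
add column miles_plus_10 = t['miles'] + 10:
   mins  day  miles driver  miles_minus_mins  miles_plus_10
0    74  Sat     33   Sara               -41             43
2    31  Sun     15   Sara               -16             25
Taking the value at position 0, column 'miles_plus_10' gives 43.

43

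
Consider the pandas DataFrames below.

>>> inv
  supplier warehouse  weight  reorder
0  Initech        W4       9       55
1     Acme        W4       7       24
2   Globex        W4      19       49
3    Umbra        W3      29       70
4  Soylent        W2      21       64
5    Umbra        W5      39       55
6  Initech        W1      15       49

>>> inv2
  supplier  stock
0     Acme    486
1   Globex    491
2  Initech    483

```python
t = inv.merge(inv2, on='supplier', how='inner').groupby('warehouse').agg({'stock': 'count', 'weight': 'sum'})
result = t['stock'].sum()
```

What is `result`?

4

merge on 'supplier' (how='inner') → 4 rows:
  supplier warehouse  weight  reorder  stock
0  Initech        W4       9       55    483
1     Acme        W4       7       24    486
2   Globex        W4      19       49    491
3  Initech        W1      15       49    483
group by warehouse: count(stock), sum(weight):
           stock  weight
warehouse               
W1             1      15
W4             3      35
So sum() = 4.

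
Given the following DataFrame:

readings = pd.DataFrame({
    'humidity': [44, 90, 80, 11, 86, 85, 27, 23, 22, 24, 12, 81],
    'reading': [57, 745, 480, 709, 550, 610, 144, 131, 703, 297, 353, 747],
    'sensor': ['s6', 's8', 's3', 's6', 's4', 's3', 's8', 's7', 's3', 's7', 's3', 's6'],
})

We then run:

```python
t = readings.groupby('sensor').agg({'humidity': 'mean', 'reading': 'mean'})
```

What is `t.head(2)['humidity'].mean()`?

group by sensor: mean(humidity), mean(reading):
         humidity     reading
sensor                       
s3      49.750000  536.500000
s4      86.000000  550.000000
s6      45.333333  504.333333
s7      23.500000  214.000000
s8      58.500000  444.500000
take first 2 rows:
        humidity  reading
sensor                   
s3         49.75    536.5
s4         86.00    550.0
Reading off the mean of column 'humidity', we get 67.875.

67.875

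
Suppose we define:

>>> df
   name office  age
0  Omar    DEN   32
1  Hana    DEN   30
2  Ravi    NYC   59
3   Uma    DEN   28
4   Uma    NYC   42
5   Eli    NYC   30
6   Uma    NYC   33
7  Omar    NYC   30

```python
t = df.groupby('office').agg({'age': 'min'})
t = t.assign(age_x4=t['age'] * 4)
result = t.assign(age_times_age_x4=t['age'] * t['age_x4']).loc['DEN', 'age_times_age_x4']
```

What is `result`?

group by office, min of age:
        age
office     
DEN      28
NYC      30
add column age_x4 = t['age'] * 4:
        age  age_x4
office             
DEN      28     112
NYC      30     120
add column age_times_age_x4 = t['age'] * t['age_x4']:
        age  age_x4  age_times_age_x4
office                               
DEN      28     112              3136
NYC      30     120              3600

3136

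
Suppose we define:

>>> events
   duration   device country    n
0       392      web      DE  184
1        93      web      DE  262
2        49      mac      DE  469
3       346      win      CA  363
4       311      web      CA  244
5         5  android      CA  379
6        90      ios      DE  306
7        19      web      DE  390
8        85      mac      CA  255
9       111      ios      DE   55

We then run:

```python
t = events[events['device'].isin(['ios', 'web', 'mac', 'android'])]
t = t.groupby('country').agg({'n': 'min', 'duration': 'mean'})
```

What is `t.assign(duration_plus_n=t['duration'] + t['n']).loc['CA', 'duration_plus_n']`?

377.666666667

filter rows where device in ['ios', 'web', 'mac', 'android']:
   duration   device country    n
0       392      web      DE  184
1        93      web      DE  262
2        49      mac      DE  469
4       311      web      CA  244
5         5  android      CA  379
6        90      ios      DE  306
7        19      web      DE  390
8        85      mac      CA  255
9       111      ios      DE   55
group by country: min(n), mean(duration):
           n    duration
country                 
CA       244  133.666667
DE        55  125.666667
add column duration_plus_n = t['duration'] + t['n']:
           n    duration  duration_plus_n
country                                  
CA       244  133.666667       377.666667
DE        55  125.666667       180.666667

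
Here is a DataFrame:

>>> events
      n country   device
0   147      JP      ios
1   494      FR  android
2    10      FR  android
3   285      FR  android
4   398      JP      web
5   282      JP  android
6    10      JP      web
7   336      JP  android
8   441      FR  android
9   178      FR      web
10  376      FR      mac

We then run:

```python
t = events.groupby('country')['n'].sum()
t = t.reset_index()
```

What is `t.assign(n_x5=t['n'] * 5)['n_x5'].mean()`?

7392.5

group by country, sum of n:
country
FR    1784
JP    1173
Name: n, dtype: int64
reset_index():
  country     n
0      FR  1784
1      JP  1173
add column n_x5 = t['n'] * 5:
  country     n  n_x5
0      FR  1784  8920
1      JP  1173  5865
Hence 7392.5.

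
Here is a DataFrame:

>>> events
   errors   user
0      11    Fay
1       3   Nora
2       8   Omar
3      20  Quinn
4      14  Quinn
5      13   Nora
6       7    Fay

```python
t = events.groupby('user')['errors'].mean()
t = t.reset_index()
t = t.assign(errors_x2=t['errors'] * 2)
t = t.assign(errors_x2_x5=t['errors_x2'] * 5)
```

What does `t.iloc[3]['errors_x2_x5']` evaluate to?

170.0

group by user, mean of errors:
user
Fay       9.0
Nora      8.0
Omar      8.0
Quinn    17.0
Name: errors, dtype: float64
reset_index():
    user  errors
0    Fay     9.0
1   Nora     8.0
2   Omar     8.0
3  Quinn    17.0
add column errors_x2 = t['errors'] * 2:
    user  errors  errors_x2
0    Fay     9.0       18.0
1   Nora     8.0       16.0
2   Omar     8.0       16.0
3  Quinn    17.0       34.0
add column errors_x2_x5 = t['errors_x2'] * 5:
    user  errors  errors_x2  errors_x2_x5
0    Fay     9.0       18.0          90.0
1   Nora     8.0       16.0          80.0
2   Omar     8.0       16.0          80.0
3  Quinn    17.0       34.0         170.0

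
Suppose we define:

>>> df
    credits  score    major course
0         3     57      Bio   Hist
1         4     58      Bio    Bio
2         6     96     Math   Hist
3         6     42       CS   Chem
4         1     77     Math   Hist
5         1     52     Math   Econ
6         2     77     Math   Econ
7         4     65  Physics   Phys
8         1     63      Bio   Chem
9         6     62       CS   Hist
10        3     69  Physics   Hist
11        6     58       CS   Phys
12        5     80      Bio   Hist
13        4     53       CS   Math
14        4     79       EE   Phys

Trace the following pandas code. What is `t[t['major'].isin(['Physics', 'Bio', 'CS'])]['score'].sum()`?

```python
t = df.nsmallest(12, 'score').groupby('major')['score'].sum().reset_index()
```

take 12 rows with smallest score:
    credits  score    major course
3         6     42       CS   Chem
5         1     52     Math   Econ
13        4     53       CS   Math
0         3     57      Bio   Hist
1         4     58      Bio    Bio
11        6     58       CS   Phys
9         6     62       CS   Hist
8         1     63      Bio   Chem
7         4     65  Physics   Phys
10        3     69  Physics   Hist
4         1     77     Math   Hist
6         2     77     Math   Econ
group by major, sum of score:
major
Bio        178
CS         215
Math       206
Physics    134
Name: score, dtype: int64
reset_index():
     major  score
0      Bio    178
1       CS    215
2     Math    206
3  Physics    134
filter rows where major in ['Physics', 'Bio', 'CS']:
     major  score
0      Bio    178
1       CS    215
3  Physics    134
Taking the sum of column 'score' gives 527.

527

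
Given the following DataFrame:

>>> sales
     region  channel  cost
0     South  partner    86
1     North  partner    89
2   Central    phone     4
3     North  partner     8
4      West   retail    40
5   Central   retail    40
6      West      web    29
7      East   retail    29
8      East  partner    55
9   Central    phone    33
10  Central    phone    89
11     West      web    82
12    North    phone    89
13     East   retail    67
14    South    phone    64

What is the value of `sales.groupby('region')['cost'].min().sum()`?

134

group by region, min of cost:
region
Central     4
East       29
North       8
South      64
West       29
Name: cost, dtype: int64
So sum() = 134.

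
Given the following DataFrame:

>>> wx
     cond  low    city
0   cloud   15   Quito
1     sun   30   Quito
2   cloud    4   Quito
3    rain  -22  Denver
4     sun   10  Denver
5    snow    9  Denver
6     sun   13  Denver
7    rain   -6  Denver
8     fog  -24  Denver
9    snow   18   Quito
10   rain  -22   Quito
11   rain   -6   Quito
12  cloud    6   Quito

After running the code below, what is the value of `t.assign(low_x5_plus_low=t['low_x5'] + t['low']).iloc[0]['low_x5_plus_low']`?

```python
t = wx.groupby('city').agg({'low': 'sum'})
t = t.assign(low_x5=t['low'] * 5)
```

-120

group by city, sum of low:
        low
city       
Denver  -20
Quito    45
add column low_x5 = t['low'] * 5:
        low  low_x5
city               
Denver  -20    -100
Quito    45     225
add column low_x5_plus_low = t['low_x5'] + t['low']:
        low  low_x5  low_x5_plus_low
city                                
Denver  -20    -100             -120
Quito    45     225              270
value at position 0, column 'low_x5_plus_low' → -120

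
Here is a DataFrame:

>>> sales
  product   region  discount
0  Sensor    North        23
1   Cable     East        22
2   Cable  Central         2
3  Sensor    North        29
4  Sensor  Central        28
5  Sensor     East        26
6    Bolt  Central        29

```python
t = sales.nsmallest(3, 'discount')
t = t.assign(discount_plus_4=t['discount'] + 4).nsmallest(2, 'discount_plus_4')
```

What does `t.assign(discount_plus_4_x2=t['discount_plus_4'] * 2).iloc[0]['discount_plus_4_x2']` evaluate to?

12

take 3 rows with smallest discount:
  product   region  discount
2   Cable  Central         2
1   Cable     East        22
0  Sensor    North        23
add column discount_plus_4 = t['discount'] + 4:
  product   region  discount  discount_plus_4
2   Cable  Central         2                6
1   Cable     East        22               26
0  Sensor    North        23               27
take 2 rows with smallest discount_plus_4:
  product   region  discount  discount_plus_4
2   Cable  Central         2                6
1   Cable     East        22               26
add column discount_plus_4_x2 = t['discount_plus_4'] * 2:
  product   region  discount  discount_plus_4  discount_plus_4_x2
2   Cable  Central         2                6                  12
1   Cable     East        22               26                  52
Hence 12.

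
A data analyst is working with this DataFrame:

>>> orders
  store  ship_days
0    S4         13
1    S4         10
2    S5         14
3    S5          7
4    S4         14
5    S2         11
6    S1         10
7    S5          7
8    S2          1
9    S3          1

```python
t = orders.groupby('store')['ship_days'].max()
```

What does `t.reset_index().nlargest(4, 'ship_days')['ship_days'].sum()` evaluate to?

group by store, max of ship_days:
store
S1    10
S2    11
S3     1
S4    14
S5    14
Name: ship_days, dtype: int64
reset_index():
  store  ship_days
0    S1         10
1    S2         11
2    S3          1
3    S4         14
4    S5         14
take 4 rows with largest ship_days:
  store  ship_days
3    S4         14
4    S5         14
1    S2         11
0    S1         10
Taking the sum of column 'ship_days' gives 49.

49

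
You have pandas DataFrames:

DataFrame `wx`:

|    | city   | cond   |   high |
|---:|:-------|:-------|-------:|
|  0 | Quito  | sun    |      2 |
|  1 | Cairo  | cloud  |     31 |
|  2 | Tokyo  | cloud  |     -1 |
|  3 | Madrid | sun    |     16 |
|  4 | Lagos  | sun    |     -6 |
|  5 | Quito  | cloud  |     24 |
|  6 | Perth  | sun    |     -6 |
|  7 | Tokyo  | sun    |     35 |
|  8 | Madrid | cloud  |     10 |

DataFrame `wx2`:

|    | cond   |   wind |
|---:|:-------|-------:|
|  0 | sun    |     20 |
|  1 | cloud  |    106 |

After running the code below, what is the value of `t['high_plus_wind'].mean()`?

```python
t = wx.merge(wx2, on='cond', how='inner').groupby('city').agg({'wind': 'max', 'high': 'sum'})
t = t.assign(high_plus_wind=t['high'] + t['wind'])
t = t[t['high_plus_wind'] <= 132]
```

merge on 'cond' (how='inner') → 9 rows:
     city   cond  high  wind
0   Quito    sun     2    20
1   Cairo  cloud    31   106
2   Tokyo  cloud    -1   106
3  Madrid    sun    16    20
4   Lagos    sun    -6    20
5   Quito  cloud    24   106
6   Perth    sun    -6    20
7   Tokyo    sun    35    20
8  Madrid  cloud    10   106
group by city: max(wind), sum(high):
        wind  high
city              
Cairo    106    31
Lagos     20    -6
Madrid   106    26
Perth     20    -6
Quito    106    26
Tokyo    106    34
add column high_plus_wind = t['high'] + t['wind']:
        wind  high  high_plus_wind
city                              
Cairo    106    31             137
Lagos     20    -6              14
Madrid   106    26             132
Perth     20    -6              14
Quito    106    26             132
Tokyo    106    34             140
filter rows where high_plus_wind <= 132:
        wind  high  high_plus_wind
city                              
Lagos     20    -6              14
Madrid   106    26             132
Perth     20    -6              14
Quito    106    26             132
mean of column 'high_plus_wind' → 73.0

73.0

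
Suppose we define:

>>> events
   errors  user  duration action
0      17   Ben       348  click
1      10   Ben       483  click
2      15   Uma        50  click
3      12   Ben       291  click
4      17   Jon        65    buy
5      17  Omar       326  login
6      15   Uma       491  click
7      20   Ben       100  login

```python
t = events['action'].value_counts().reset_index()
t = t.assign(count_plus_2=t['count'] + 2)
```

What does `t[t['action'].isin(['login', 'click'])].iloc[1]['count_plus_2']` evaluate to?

value_counts of action:
action
click    5
login    2
buy      1
Name: count, dtype: int64
reset_index():
  action  count
0  click      5
1  login      2
2    buy      1
add column count_plus_2 = t['count'] + 2:
  action  count  count_plus_2
0  click      5             7
1  login      2             4
2    buy      1             3
filter rows where action in ['login', 'click']:
  action  count  count_plus_2
0  click      5             7
1  login      2             4
Hence 4.

4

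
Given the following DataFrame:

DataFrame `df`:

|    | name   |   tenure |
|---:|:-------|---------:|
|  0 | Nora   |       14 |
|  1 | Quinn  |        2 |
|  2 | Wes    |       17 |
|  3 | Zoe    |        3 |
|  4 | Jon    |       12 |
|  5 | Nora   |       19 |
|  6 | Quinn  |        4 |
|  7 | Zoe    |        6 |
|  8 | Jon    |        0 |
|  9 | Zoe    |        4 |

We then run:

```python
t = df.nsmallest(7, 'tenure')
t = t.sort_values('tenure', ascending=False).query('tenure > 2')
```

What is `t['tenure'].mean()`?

5.8

take 7 rows with smallest tenure:
    name  tenure
8    Jon       0
1  Quinn       2
3    Zoe       3
6  Quinn       4
9    Zoe       4
7    Zoe       6
4    Jon      12
sort by tenure descending:
    name  tenure
4    Jon      12
7    Zoe       6
6  Quinn       4
9    Zoe       4
3    Zoe       3
1  Quinn       2
8    Jon       0
filter rows where tenure > 2:
    name  tenure
4    Jon      12
7    Zoe       6
6  Quinn       4
9    Zoe       4
3    Zoe       3
Hence 5.8.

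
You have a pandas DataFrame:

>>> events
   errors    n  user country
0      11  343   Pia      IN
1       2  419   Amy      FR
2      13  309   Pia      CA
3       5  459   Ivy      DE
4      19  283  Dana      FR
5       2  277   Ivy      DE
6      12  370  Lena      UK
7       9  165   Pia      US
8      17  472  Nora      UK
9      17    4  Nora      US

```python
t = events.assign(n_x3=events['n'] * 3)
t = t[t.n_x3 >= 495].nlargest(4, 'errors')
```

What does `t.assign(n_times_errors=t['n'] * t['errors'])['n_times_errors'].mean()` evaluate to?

5464.5

add column n_x3 = events['n'] * 3:
   errors    n  user country  n_x3
0      11  343   Pia      IN  1029
1       2  419   Amy      FR  1257
2      13  309   Pia      CA   927
3       5  459   Ivy      DE  1377
4      19  283  Dana      FR   849
5       2  277   Ivy      DE   831
6      12  370  Lena      UK  1110
7       9  165   Pia      US   495
8      17  472  Nora      UK  1416
9      17    4  Nora      US    12
filter rows where n_x3 >= 495:
   errors    n  user country  n_x3
0      11  343   Pia      IN  1029
1       2  419   Amy      FR  1257
2      13  309   Pia      CA   927
3       5  459   Ivy      DE  1377
4      19  283  Dana      FR   849
5       2  277   Ivy      DE   831
6      12  370  Lena      UK  1110
7       9  165   Pia      US   495
8      17  472  Nora      UK  1416
take 4 rows with largest errors:
   errors    n  user country  n_x3
4      19  283  Dana      FR   849
8      17  472  Nora      UK  1416
2      13  309   Pia      CA   927
6      12  370  Lena      UK  1110
add column n_times_errors = t['n'] * t['errors']:
   errors    n  user country  n_x3  n_times_errors
4      19  283  Dana      FR   849            5377
8      17  472  Nora      UK  1416            8024
2      13  309   Pia      CA   927            4017
6      12  370  Lena      UK  1110            4440
So mean() = 5464.5.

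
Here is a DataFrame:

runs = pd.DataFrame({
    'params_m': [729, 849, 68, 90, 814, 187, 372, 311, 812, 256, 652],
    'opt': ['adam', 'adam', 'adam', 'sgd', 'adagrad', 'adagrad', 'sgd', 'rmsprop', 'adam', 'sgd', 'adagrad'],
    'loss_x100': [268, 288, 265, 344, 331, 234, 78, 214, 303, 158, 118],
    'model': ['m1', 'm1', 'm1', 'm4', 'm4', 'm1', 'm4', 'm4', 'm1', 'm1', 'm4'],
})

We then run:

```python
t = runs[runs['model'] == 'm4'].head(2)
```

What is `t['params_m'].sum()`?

904

filter rows where model == 'm4':
    params_m      opt  loss_x100 model
3         90      sgd        344    m4
4        814  adagrad        331    m4
6        372      sgd         78    m4
7        311  rmsprop        214    m4
10       652  adagrad        118    m4
take first 2 rows:
   params_m      opt  loss_x100 model
3        90      sgd        344    m4
4       814  adagrad        331    m4
Finally, sum of column 'params_m' = 904.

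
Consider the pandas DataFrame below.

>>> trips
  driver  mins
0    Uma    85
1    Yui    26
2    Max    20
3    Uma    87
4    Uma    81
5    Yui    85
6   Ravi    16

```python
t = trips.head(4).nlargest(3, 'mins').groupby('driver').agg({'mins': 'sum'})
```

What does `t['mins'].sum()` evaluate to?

198

take first 4 rows:
  driver  mins
0    Uma    85
1    Yui    26
2    Max    20
3    Uma    87
take 3 rows with largest mins:
  driver  mins
3    Uma    87
0    Uma    85
1    Yui    26
group by driver, sum of mins:
        mins
driver      
Uma      172
Yui       26
Taking the sum of column 'mins' gives 198.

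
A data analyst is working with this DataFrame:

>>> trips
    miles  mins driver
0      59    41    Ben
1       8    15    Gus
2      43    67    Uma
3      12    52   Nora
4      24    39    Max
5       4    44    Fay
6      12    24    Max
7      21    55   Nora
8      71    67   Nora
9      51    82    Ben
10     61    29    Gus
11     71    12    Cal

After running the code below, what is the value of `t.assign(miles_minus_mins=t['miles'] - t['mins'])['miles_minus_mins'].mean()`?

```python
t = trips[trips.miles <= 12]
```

filter rows where miles <= 12:
   miles  mins driver
1      8    15    Gus
3     12    52   Nora
5      4    44    Fay
6     12    24    Max
add column miles_minus_mins = t['miles'] - t['mins']:
   miles  mins driver  miles_minus_mins
1      8    15    Gus                -7
3     12    52   Nora               -40
5      4    44    Fay               -40
6     12    24    Max               -12
Hence -24.75.

-24.75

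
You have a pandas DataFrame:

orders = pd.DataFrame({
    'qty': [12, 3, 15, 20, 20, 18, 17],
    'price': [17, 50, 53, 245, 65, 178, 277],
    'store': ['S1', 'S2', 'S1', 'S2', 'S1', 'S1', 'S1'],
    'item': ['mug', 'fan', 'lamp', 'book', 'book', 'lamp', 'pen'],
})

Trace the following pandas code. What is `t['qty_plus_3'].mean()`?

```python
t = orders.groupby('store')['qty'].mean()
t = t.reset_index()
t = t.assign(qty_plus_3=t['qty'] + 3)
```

16.95

group by store, mean of qty:
store
S1    16.4
S2    11.5
Name: qty, dtype: float64
reset_index():
  store   qty
0    S1  16.4
1    S2  11.5
add column qty_plus_3 = t['qty'] + 3:
  store   qty  qty_plus_3
0    S1  16.4        19.4
1    S2  11.5        14.5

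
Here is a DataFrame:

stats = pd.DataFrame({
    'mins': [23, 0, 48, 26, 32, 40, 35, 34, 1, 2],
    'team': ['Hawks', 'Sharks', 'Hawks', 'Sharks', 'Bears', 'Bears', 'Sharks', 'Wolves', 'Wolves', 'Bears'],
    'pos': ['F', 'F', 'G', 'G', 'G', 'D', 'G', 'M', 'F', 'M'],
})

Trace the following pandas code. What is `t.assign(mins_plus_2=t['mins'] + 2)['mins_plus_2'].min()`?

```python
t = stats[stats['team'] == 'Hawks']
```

filter rows where team == 'Hawks':
   mins   team pos
0    23  Hawks   F
2    48  Hawks   G
add column mins_plus_2 = t['mins'] + 2:
   mins   team pos  mins_plus_2
0    23  Hawks   F           25
2    48  Hawks   G           50
Hence 25.

25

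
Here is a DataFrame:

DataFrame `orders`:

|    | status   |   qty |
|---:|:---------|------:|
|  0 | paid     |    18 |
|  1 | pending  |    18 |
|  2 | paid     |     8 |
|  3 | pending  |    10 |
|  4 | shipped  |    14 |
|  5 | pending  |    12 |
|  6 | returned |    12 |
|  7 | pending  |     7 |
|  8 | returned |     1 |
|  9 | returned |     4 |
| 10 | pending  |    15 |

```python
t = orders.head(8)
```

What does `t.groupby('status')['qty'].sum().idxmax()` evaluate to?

pending

take first 8 rows:
     status  qty
0      paid   18
1   pending   18
2      paid    8
3   pending   10
4   shipped   14
5   pending   12
6  returned   12
7   pending    7
group by status, sum of qty:
status
paid        26
pending     47
returned    12
shipped     14
Name: qty, dtype: int64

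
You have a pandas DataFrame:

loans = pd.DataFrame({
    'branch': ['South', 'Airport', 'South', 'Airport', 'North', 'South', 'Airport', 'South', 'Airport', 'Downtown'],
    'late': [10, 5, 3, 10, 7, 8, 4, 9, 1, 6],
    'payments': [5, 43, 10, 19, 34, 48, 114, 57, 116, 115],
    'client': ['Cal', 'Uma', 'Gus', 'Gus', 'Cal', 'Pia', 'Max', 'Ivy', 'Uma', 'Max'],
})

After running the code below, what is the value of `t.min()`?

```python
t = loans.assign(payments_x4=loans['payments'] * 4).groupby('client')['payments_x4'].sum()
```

116

add column payments_x4 = loans['payments'] * 4:
     branch  late  payments client  payments_x4
0     South    10         5    Cal           20
1   Airport     5        43    Uma          172
2     South     3        10    Gus           40
3   Airport    10        19    Gus           76
4     North     7        34    Cal          136
5     South     8        48    Pia          192
6   Airport     4       114    Max          456
7     South     9        57    Ivy          228
8   Airport     1       116    Uma          464
9  Downtown     6       115    Max          460
group by client, sum of payments_x4:
client
Cal    156
Gus    116
Ivy    228
Max    916
Pia    192
Uma    636
Name: payments_x4, dtype: int64
Reading off the min of the resulting series, we get 116.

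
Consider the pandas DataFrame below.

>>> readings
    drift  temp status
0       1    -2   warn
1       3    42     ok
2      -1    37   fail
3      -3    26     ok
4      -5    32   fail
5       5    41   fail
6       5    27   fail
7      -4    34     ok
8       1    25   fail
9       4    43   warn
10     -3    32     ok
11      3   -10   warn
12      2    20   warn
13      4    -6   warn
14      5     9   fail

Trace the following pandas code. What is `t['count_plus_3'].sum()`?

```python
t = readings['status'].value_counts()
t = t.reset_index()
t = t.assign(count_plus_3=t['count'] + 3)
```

value_counts of status:
status
fail    6
warn    5
ok      4
Name: count, dtype: int64
reset_index():
  status  count
0   fail      6
1   warn      5
2     ok      4
add column count_plus_3 = t['count'] + 3:
  status  count  count_plus_3
0   fail      6             9
1   warn      5             8
2     ok      4             7

24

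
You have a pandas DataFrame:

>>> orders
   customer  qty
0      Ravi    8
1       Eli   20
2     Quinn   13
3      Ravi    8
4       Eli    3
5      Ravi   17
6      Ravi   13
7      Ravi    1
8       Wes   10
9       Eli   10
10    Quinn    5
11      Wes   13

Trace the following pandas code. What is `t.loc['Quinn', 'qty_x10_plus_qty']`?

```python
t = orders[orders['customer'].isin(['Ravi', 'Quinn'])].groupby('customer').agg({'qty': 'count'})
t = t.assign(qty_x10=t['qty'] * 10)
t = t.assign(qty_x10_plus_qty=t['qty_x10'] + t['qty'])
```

22

filter rows where customer in ['Ravi', 'Quinn']:
   customer  qty
0      Ravi    8
2     Quinn   13
3      Ravi    8
5      Ravi   17
6      Ravi   13
7      Ravi    1
10    Quinn    5
group by customer, count of qty:
          qty
customer     
Quinn       2
Ravi        5
add column qty_x10 = t['qty'] * 10:
          qty  qty_x10
customer              
Quinn       2       20
Ravi        5       50
add column qty_x10_plus_qty = t['qty_x10'] + t['qty']:
          qty  qty_x10  qty_x10_plus_qty
customer                                
Quinn       2       20                22
Ravi        5       50                55
So loc['Quinn', 'qty_x10_plus_qty'] = 22.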